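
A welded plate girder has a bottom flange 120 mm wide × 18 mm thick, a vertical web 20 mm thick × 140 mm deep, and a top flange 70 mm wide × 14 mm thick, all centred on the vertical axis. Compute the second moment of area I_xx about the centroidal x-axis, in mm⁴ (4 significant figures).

Treat the section as a set of non-overlapping primitives; coordinates are from the bounding-box lower-left.
Bottom plate: 120 × 18, A = 2 160 mm², y = 9 mm, Ī = 58 320 mm⁴.
Web plate: 20 × 140, A = 2 800 mm², y = 88 mm, Ī = 4 573 333 mm⁴.
Top plate: 70 × 14, A = 980 mm², y = 165 mm, Ī = 16006.7 mm⁴.
Centroid: ȳ = ΣA·y / ΣA = 71.9764 mm.
Transfer each piece to the centroidal x-axis using Ī + A·d² with d = y − 71.9764:
  bottom plate: d = -62.9764 mm → contributes +8 624 947 mm⁴
  web plate: d = 16.0236 mm → contributes +5 292 247 mm⁴
  top plate: d = 93.0236 mm → contributes +8 496 323 mm⁴
Total I = 22 413 517 mm⁴.

I_xx ≈ 2.241 × 10⁷ mm⁴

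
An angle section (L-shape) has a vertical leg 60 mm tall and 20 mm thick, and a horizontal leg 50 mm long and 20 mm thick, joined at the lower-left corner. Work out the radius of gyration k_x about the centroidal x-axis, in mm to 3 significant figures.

k_x ≈ 17.3 mm

Break the section into simple shapes (no overlaps), measuring from the bottom-left corner of the bounding box.
Vertical leg: 20 × 60, A = 1 200 mm², y = 30 mm, Ī = 360 000 mm⁴.
Horizontal leg (remainder): 30 × 20, A = 600 mm², y = 10 mm, Ī = 20 000 mm⁴.
Centroid: ȳ = ΣA·y / ΣA = 23.333 mm.
Transfer each piece to the centroidal x-axis using Ī + A·d² with d = y − 23.333:
  vertical leg: d = 6.6667 mm → contributes +413 333 mm⁴
  horizontal leg (remainder): d = -13.333 mm → contributes +126 667 mm⁴
Total I = 540 000 mm⁴.
Radius of gyration: k = √(I/A) = √(540 000 / 1 800) = 17.321 mm.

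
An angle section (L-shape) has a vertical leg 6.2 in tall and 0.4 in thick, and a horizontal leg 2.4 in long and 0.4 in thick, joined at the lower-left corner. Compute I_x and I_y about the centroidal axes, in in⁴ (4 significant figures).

Break the section into simple shapes (no overlaps), measuring from the bottom-left corner of the bounding box.
Vertical leg: 0.4 × 6.2, A = 2.48 in², y = 3.1 in, Ī = 7.94427 in⁴.
Horizontal leg (remainder): 2 × 0.4, A = 0.8 in², y = 0.2 in, Ī = 0.0106667 in⁴.
Centroid: ȳ = ΣA·y / ΣA = 2.39268 in.
Transfer each piece to the centroidal x-axis using Ī + A·d² with d = y − 2.39268:
  vertical leg: d = 0.707317 in → contributes +9.185 in⁴
  horizontal leg (remainder): d = -2.19268 in → contributes +3.85695 in⁴
Total I = 13.042 in⁴.
For the y-axis: x̄ = 0.492683 in.
Repeating about the centroidal y-axis gives I_y = 1.17076 in⁴.

I_x ≈ 13.04 in⁴, I_y ≈ 1.171 in⁴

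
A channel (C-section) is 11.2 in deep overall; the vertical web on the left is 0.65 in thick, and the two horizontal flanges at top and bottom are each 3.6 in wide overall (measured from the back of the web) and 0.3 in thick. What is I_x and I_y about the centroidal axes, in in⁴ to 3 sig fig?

I_x ≈ 129 in⁴, I_y ≈ 6.15 in⁴

Treat the section as a set of non-overlapping primitives; coordinates are from the bounding-box lower-left.
Web: 0.65 × 11.2, A = 7.28 in², y = 5.6 in, Ī = 76.1 in⁴.
Top flange (beyond web): 2.95 × 0.3, A = 0.885 in², y = 11.05 in, Ī = 0.0066375 in⁴.
Bottom flange (beyond web): 2.95 × 0.3, A = 0.885 in², y = 0.15 in, Ī = 0.0066375 in⁴.
By symmetry the centroid is at mid-height, ȳ = 5.6 in.
Transfer each piece to the centroidal x-axis using Ī + A·d² with d = y − 5.6:
  web: d = 0 in → contributes +76.1 in⁴
  top flange (beyond web): d = 5.45 in → contributes +26.293 in⁴
  bottom flange (beyond web): d = -5.45 in → contributes +26.293 in⁴
Total I = 128.69 in⁴.
For the y-axis: x̄ = 0.67704 in.
Repeating about the centroidal y-axis gives I_y = 6.1531 in⁴.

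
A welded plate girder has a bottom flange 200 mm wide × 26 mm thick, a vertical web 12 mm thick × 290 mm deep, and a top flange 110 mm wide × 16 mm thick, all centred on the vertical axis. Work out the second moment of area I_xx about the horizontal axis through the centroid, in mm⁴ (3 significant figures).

Split into non-overlapping primitives; take the origin at the lower-left of the bounding box.
Bottom plate: 200 × 26, A = 5 200 mm², y = 13 mm, Ī = 292 933 mm⁴.
Web plate: 12 × 290, A = 3 480 mm², y = 171 mm, Ī = 24 389 000 mm⁴.
Top plate: 110 × 16, A = 1 760 mm², y = 324 mm, Ī = 37 547 mm⁴.
Centroid: ȳ = ΣA·y / ΣA = 118.1 mm.
Transfer each piece to the horizontal axis through the centroid using Ī + A·d² with d = y − 118.1:
  bottom plate: d = -105.1 mm → contributes +57 727 579 mm⁴
  web plate: d = 52.904 mm → contributes +34 129 019 mm⁴
  top plate: d = 205.9 mm → contributes +74 655 467 mm⁴
Total I = 166 512 064 mm⁴.

I_xx ≈ 1.67 × 10⁸ mm⁴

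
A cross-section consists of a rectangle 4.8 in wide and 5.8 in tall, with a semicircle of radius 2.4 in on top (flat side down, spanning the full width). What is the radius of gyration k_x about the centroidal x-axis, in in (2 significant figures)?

k_x ≈ 2.2 in

Treat the section as a set of non-overlapping primitives; coordinates are from the bounding-box lower-left.
Rectangular body: 4.8 × 5.8, A = 27.84 in², y = 2.9 in, Ī = 78.04 in⁴.
Semicircular cap: semicircle r = 2.4, A = 9.048 in², y = 6.819 in, Ī = 3.641 in⁴.
Centroid: ȳ = ΣA·y / ΣA = 3.861 in.
Transfer each piece to the centroidal x-axis using Ī + A·d² with d = y − 3.861:
  rectangular body: d = -0.9611 in → contributes +103.8 in⁴
  semicircular cap: d = 2.957 in → contributes +82.78 in⁴
Total I = 186.5 in⁴.
Radius of gyration: k = √(I/A) = √(186.5 / 36.89) = 2.249 in.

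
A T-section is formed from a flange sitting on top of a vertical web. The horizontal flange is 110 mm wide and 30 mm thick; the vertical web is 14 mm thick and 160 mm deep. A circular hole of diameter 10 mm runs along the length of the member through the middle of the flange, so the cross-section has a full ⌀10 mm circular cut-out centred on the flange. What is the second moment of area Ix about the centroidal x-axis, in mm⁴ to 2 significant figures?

Break the section into simple shapes (no overlaps), measuring from the bottom-left corner of the bounding box.
Flange: 110 × 30, A = 3 300 mm², y = 175 mm, Ī = 247 500 mm⁴.
Web: 14 × 160, A = 2 240 mm², y = 80 mm, Ī = 4 778 667 mm⁴.
Hole (subtracted): ⌀10, A = 78.54 mm², y = 175 mm, Ī = 490.9 mm⁴.
Centroid: ȳ = ΣA·y / ΣA = 136 mm.
Transfer each piece to the centroidal x-axis using Ī + A·d² with d = y − 136:
  flange: d = 38.96 mm → contributes +5 257 522 mm⁴
  web: d = -56.04 mm → contributes +11 812 357 mm⁴
  hole: d = 38.96 mm → contributes −119 729 mm⁴
Total I = 16 950 150 mm⁴.

Ix ≈ 1.7 × 10⁷ mm⁴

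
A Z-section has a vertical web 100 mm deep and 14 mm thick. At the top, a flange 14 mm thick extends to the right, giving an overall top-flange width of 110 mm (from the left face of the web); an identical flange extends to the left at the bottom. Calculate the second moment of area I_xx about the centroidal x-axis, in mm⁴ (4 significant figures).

I_xx ≈ 6.181 × 10⁶ mm⁴

Treat the section as a set of non-overlapping primitives; coordinates are from the bounding-box lower-left.
Web: 14 × 100, A = 1 400 mm², y = 50 mm, Ī = 1 166 667 mm⁴.
Top flange (beyond web): 96 × 14, A = 1 344 mm², y = 93 mm, Ī = 21 952 mm⁴.
Bottom flange (beyond web): 96 × 14, A = 1 344 mm², y = 7 mm, Ī = 21 952 mm⁴.
Centroid: ȳ = ΣA·y / ΣA = 50 mm.
Transfer each piece to the centroidal x-axis using Ī + A·d² with d = y − 50:
  web: d = 0 mm → contributes +1 166 667 mm⁴
  top flange (beyond web): d = 43 mm → contributes +2 507 008 mm⁴
  bottom flange (beyond web): d = -43 mm → contributes +2 507 008 mm⁴
Total I = 6 180 683 mm⁴.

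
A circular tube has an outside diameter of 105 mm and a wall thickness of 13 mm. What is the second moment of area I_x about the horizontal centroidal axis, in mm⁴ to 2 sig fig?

Split into non-overlapping primitives; take the origin at the lower-left of the bounding box.
Outer circle: ⌀105, A = 8 659 mm², y = 52.5 mm, Ī = 5 966 602 mm⁴.
Bore (subtracted): ⌀79, A = 4 902 mm², y = 52.5 mm, Ī = 1 911 958 mm⁴.
By symmetry the centroid is at mid-height, ȳ = 52.5 mm.
All pieces are centred on the horizontal centroidal axis, so I = ΣĪ (holes subtracted) = 4 054 645 mm⁴.

I_x ≈ 4.1 × 10⁶ mm⁴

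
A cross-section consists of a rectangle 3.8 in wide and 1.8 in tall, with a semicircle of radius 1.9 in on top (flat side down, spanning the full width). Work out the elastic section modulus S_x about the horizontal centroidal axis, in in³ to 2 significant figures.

S_x ≈ 6.1 in³

Break the section into simple shapes (no overlaps), measuring from the bottom-left corner of the bounding box.
Rectangular body: 3.8 × 1.8, A = 6.84 in², y = 0.9 in, Ī = 1.847 in⁴.
Semicircular cap: semicircle r = 1.9, A = 5.671 in², y = 2.606 in, Ī = 1.43 in⁴.
Centroid: ȳ = ΣA·y / ΣA = 1.673 in.
Transfer each piece to the horizontal centroidal axis using Ī + A·d² with d = y − 1.673:
  rectangular body: d = -0.7734 in → contributes +5.939 in⁴
  semicircular cap: d = 0.9329 in → contributes +6.366 in⁴
Total I = 12.3 in⁴.
Extreme fibre distance c = 2.027 in; S = I/c = 6.072 in³.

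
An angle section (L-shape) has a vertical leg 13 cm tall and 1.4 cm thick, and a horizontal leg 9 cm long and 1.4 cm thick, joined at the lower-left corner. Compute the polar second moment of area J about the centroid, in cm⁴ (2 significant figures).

Break the section into simple shapes (no overlaps), measuring from the bottom-left corner of the bounding box.
Vertical leg: 1.4 × 13, A = 18.2 cm², y = 6.5 cm, Ī = 256.3 cm⁴.
Horizontal leg (remainder): 7.6 × 1.4, A = 10.64 cm², y = 0.7 cm, Ī = 1.738 cm⁴.
Centroid: ȳ = ΣA·y / ΣA = 4.36 cm.
Transfer each piece to the centroidal x-axis using Ī + A·d² with d = y − 4.36:
  vertical leg: d = 2.14 cm → contributes +339.7 cm⁴
  horizontal leg (remainder): d = -3.66 cm → contributes +144.3 cm⁴
Total I = 483.9 cm⁴.
For the y-axis: x̄ = 2.36 cm.
Repeating about the centroidal y-axis gives I_y = 190.2 cm⁴.
Polar second moment: J = I_x + I_y = 674.1 cm⁴.

J ≈ 670 cm⁴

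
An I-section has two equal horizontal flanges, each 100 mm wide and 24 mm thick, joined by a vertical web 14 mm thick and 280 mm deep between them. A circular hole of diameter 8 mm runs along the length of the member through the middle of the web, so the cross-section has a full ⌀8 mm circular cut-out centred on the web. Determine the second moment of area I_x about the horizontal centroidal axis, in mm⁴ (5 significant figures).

Treat the section as a set of non-overlapping primitives; coordinates are from the bounding-box lower-left.
Bottom flange: 100 × 24, A = 2 400 mm², y = 12 mm, Ī = 115 200 mm⁴.
Web: 14 × 280, A = 3 920 mm², y = 164 mm, Ī = 25 610 667 mm⁴.
Top flange: 100 × 24, A = 2 400 mm², y = 316 mm, Ī = 115 200 mm⁴.
Hole (subtracted): ⌀8, A = 50.26548 mm², y = 164 mm, Ī = 201.0619 mm⁴.
By symmetry the centroid is at mid-height, ȳ = 164 mm.
Transfer each piece to the horizontal centroidal axis using Ī + A·d² with d = y − 164:
  bottom flange: d = -152 mm → contributes +55 564 800 mm⁴
  web: d = 0 mm → contributes +25 610 667 mm⁴
  top flange: d = 152 mm → contributes +55 564 800 mm⁴
  hole: d = 0 mm → contributes −201.0619 mm⁴
Total I = 136 740 066 mm⁴.

I_x ≈ 1.3674 × 10⁸ mm⁴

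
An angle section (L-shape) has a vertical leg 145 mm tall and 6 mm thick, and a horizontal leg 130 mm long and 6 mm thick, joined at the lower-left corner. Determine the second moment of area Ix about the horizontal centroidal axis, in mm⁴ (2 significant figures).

Ix ≈ 3.5 × 10⁶ mm⁴

Treat the section as a set of non-overlapping primitives; coordinates are from the bounding-box lower-left.
Vertical leg: 6 × 145, A = 870 mm², y = 72.5 mm, Ī = 1 524 313 mm⁴.
Horizontal leg (remainder): 124 × 6, A = 744 mm², y = 3 mm, Ī = 2 232 mm⁴.
Centroid: ȳ = ΣA·y / ΣA = 40.46 mm.
Transfer each piece to the horizontal centroidal axis using Ī + A·d² with d = y − 40.46:
  vertical leg: d = 32.04 mm → contributes +2 417 264 mm⁴
  horizontal leg (remainder): d = -37.46 mm → contributes +1 046 409 mm⁴
Total I = 3 463 672 mm⁴.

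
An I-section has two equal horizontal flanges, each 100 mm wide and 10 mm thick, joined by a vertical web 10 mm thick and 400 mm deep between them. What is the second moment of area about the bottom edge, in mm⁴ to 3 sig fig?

I_base ≈ 4.02 × 10⁸ mm⁴

Treat the section as a set of non-overlapping primitives; coordinates are from the bounding-box lower-left.
Bottom flange: 100 × 10, A = 1 000 mm², y = 5 mm, Ī = 8333.3 mm⁴.
Web: 10 × 400, A = 4 000 mm², y = 210 mm, Ī = 53 333 333 mm⁴.
Top flange: 100 × 10, A = 1 000 mm², y = 415 mm, Ī = 8333.3 mm⁴.
Transfer each piece to the bottom edge using Ī + A·d² with d = y − 0:
  bottom flange: d = 5 mm → contributes +33 333 mm⁴
  web: d = 210 mm → contributes +229 733 333 mm⁴
  top flange: d = 415 mm → contributes +172 233 333 mm⁴
Total I = 402 000 000 mm⁴.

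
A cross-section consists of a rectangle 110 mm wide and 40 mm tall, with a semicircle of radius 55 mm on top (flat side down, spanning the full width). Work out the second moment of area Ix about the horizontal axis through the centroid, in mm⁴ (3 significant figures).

Treat the section as a set of non-overlapping primitives; coordinates are from the bounding-box lower-left.
Rectangular body: 110 × 40, A = 4 400 mm², y = 20 mm, Ī = 586 667 mm⁴.
Semicircular cap: semicircle r = 55, A = 4751.7 mm², y = 63.343 mm, Ī = 1 004 345 mm⁴.
Centroid: ȳ = ΣA·y / ΣA = 42.504 mm.
Transfer each piece to the horizontal axis through the centroid using Ī + A·d² with d = y − 42.504:
  rectangular body: d = -22.504 mm → contributes +2 814 978 mm⁴
  semicircular cap: d = 20.839 mm → contributes +3 067 745 mm⁴
Total I = 5 882 723 mm⁴.

Ix ≈ 5.88 × 10⁶ mm⁴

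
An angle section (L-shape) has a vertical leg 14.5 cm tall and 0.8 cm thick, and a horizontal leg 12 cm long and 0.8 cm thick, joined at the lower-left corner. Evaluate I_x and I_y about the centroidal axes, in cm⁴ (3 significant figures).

I_x ≈ 441 cm⁴, I_y ≈ 276 cm⁴

Break the section into simple shapes (no overlaps), measuring from the bottom-left corner of the bounding box.
Vertical leg: 0.8 × 14.5, A = 11.6 cm², y = 7.25 cm, Ī = 203.24 cm⁴.
Horizontal leg (remainder): 11.2 × 0.8, A = 8.96 cm², y = 0.4 cm, Ī = 0.47787 cm⁴.
Centroid: ȳ = ΣA·y / ΣA = 4.2648 cm.
Transfer each piece to the centroidal x-axis using Ī + A·d² with d = y − 4.2648:
  vertical leg: d = 2.9852 cm → contributes +306.62 cm⁴
  horizontal leg (remainder): d = -3.8648 cm → contributes +134.31 cm⁴
Total I = 440.92 cm⁴.
For the y-axis: x̄ = 3.0148 cm.
Repeating about the centroidal y-axis gives I_y = 276.27 cm⁴.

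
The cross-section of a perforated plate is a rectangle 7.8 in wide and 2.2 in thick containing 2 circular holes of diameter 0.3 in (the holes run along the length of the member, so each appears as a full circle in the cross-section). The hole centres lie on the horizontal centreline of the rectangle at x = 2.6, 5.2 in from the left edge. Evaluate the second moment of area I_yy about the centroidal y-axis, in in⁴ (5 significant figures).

I_yy ≈ 86.761 in⁴

Treat the section as a set of non-overlapping primitives; coordinates are from the bounding-box lower-left.
Plate: 7.8 × 2.2, A = 17.16 in², x = 3.9 in, Ī = 87.0012 in⁴.
Hole 1 (subtracted): ⌀0.3, A = 0.07068583 in², x = 2.6 in, Ī = 0.0003976078 in⁴.
Hole 2 (subtracted): ⌀0.3, A = 0.07068583 in², x = 5.2 in, Ī = 0.0003976078 in⁴.
By symmetry the centroid is at mid-width, x̄ = 3.9 in.
Transfer each piece to the centroidal y-axis using Ī + A·d² with d = x − 3.9:
  plate: d = 0 in → contributes +87.0012 in⁴
  hole 1: d = -1.3 in → contributes −0.1198567 in⁴
  hole 2: d = 1.3 in → contributes −0.1198567 in⁴
Total I = 86.76149 in⁴.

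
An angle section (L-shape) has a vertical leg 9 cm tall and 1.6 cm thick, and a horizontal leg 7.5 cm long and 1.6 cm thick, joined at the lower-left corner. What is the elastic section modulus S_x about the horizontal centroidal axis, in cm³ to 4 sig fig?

S_x ≈ 29.72 cm³

Split into non-overlapping primitives; take the origin at the lower-left of the bounding box.
Vertical leg: 1.6 × 9, A = 14.4 cm², y = 4.5 cm, Ī = 97.2 cm⁴.
Horizontal leg (remainder): 5.9 × 1.6, A = 9.44 cm², y = 0.8 cm, Ī = 2.01387 cm⁴.
Centroid: ȳ = ΣA·y / ΣA = 3.0349 cm.
Transfer each piece to the horizontal centroidal axis using Ī + A·d² with d = y − 3.0349:
  vertical leg: d = 1.4651 cm → contributes +128.11 cm⁴
  horizontal leg (remainder): d = -2.2349 cm → contributes +49.1645 cm⁴
Total I = 177.274 cm⁴.
Extreme fibre distance c = 5.9651 cm; S = I/c = 29.7186 cm³.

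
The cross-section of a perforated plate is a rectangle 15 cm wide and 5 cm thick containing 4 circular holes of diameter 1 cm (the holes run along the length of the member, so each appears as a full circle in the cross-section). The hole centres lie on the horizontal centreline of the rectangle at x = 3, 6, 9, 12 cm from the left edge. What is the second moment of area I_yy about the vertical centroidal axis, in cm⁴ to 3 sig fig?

I_yy ≈ 1370 cm⁴

Split into non-overlapping primitives; take the origin at the lower-left of the bounding box.
Plate: 15 × 5, A = 75 cm², x = 7.5 cm, Ī = 1406.3 cm⁴.
Hole 1 (subtracted): ⌀1, A = 0.7854 cm², x = 3 cm, Ī = 0.049087 cm⁴.
Hole 2 (subtracted): ⌀1, A = 0.7854 cm², x = 6 cm, Ī = 0.049087 cm⁴.
Hole 3 (subtracted): ⌀1, A = 0.7854 cm², x = 9 cm, Ī = 0.049087 cm⁴.
Hole 4 (subtracted): ⌀1, A = 0.7854 cm², x = 12 cm, Ī = 0.049087 cm⁴.
By symmetry the centroid is at mid-width, x̄ = 7.5 cm.
Transfer each piece to the vertical centroidal axis using Ī + A·d² with d = x − 7.5:
  plate: d = 0 cm → contributes +1406.3 cm⁴
  hole 1: d = -4.5 cm → contributes −15.953 cm⁴
  hole 2: d = -1.5 cm → contributes −1.8162 cm⁴
  hole 3: d = 1.5 cm → contributes −1.8162 cm⁴
  hole 4: d = 4.5 cm → contributes −15.953 cm⁴
Total I = 1370.7 cm⁴.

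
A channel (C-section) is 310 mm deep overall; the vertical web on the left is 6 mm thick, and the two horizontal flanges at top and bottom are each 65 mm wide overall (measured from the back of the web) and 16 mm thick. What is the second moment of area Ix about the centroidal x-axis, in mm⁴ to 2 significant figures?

Decompose the section into non-overlapping parts with the origin at the bottom-left of its bounding rectangle.
Web: 6 × 310, A = 1 860 mm², y = 155 mm, Ī = 14 895 500 mm⁴.
Top flange (beyond web): 59 × 16, A = 944 mm², y = 302 mm, Ī = 20 139 mm⁴.
Bottom flange (beyond web): 59 × 16, A = 944 mm², y = 8 mm, Ī = 20 139 mm⁴.
By symmetry the centroid is at mid-height, ȳ = 155 mm.
Transfer each piece to the centroidal x-axis using Ī + A·d² with d = y − 155:
  web: d = 0 mm → contributes +14 895 500 mm⁴
  top flange (beyond web): d = 147 mm → contributes +20 419 035 mm⁴
  bottom flange (beyond web): d = -147 mm → contributes +20 419 035 mm⁴
Total I = 55 733 569 mm⁴.

Ix ≈ 5.6 × 10⁷ mm⁴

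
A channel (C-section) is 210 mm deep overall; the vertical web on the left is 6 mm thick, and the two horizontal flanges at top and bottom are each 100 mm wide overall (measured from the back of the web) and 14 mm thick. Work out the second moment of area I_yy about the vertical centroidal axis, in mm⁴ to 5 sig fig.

I_yy ≈ 4.0720 × 10⁶ mm⁴

Decompose the section into non-overlapping parts with the origin at the bottom-left of its bounding rectangle.
Web: 6 × 210, A = 1 260 mm², x = 3 mm, Ī = 3 780 mm⁴.
Top flange (beyond web): 94 × 14, A = 1 316 mm², x = 53 mm, Ī = 969014.7 mm⁴.
Bottom flange (beyond web): 94 × 14, A = 1 316 mm², x = 53 mm, Ī = 969014.7 mm⁴.
Centroid: x̄ = ΣA·x / ΣA = 36.81295 mm.
Transfer each piece to the vertical centroidal axis using Ī + A·d² with d = x − 36.81295:
  web: d = -33.81295 mm → contributes +1 444 358 mm⁴
  top flange (beyond web): d = 16.18705 mm → contributes +1 313 834 mm⁴
  bottom flange (beyond web): d = 16.18705 mm → contributes +1 313 834 mm⁴
Total I = 4 072 025 mm⁴.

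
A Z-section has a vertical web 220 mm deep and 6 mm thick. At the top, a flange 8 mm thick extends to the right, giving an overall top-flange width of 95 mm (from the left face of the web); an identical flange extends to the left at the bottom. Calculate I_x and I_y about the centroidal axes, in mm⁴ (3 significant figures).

Break the section into simple shapes (no overlaps), measuring from the bottom-left corner of the bounding box.
Web: 6 × 220, A = 1 320 mm², y = 110 mm, Ī = 5 324 000 mm⁴.
Top flange (beyond web): 89 × 8, A = 712 mm², y = 216 mm, Ī = 3797.3 mm⁴.
Bottom flange (beyond web): 89 × 8, A = 712 mm², y = 4 mm, Ī = 3797.3 mm⁴.
Centroid: ȳ = ΣA·y / ΣA = 110 mm.
Transfer each piece to the centroidal x-axis using Ī + A·d² with d = y − 110:
  web: d = 0 mm → contributes +5 324 000 mm⁴
  top flange (beyond web): d = 106 mm → contributes +8 003 829 mm⁴
  bottom flange (beyond web): d = -106 mm → contributes +8 003 829 mm⁴
Total I = 21 331 659 mm⁴.
For the y-axis: x̄ = 92 mm.
Repeating about the centroidal y-axis gives I_y = 4 156 819 mm⁴.

I_x ≈ 2.13 × 10⁷ mm⁴, I_y ≈ 4.16 × 10⁶ mm⁴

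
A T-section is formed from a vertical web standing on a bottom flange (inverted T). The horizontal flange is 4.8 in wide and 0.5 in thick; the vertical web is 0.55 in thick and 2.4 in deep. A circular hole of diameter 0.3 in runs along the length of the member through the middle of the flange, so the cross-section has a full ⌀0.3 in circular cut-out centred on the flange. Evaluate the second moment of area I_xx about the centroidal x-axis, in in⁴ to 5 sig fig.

I_xx ≈ 2.4546 in⁴

Split into non-overlapping primitives; take the origin at the lower-left of the bounding box.
Flange: 4.8 × 0.5, A = 2.4 in², y = 0.25 in, Ī = 0.05 in⁴.
Web: 0.55 × 2.4, A = 1.32 in², y = 1.7 in, Ī = 0.6336 in⁴.
Hole (subtracted): ⌀0.3, A = 0.07068583 in², y = 0.25 in, Ī = 0.0003976078 in⁴.
Centroid: ȳ = ΣA·y / ΣA = 0.7744821 in.
Transfer each piece to the centroidal x-axis using Ī + A·d² with d = y − 0.7744821:
  flange: d = -0.5244821 in → contributes +0.7101956 in⁴
  web: d = 0.9255179 in → contributes +1.76429 in⁴
  hole: d = -0.5244821 in → contributes −0.01984197 in⁴
Total I = 2.454644 in⁴.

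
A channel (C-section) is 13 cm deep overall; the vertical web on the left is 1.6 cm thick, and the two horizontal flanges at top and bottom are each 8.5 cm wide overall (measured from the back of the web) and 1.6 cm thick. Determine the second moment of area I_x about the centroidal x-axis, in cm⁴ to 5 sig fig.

I_x ≈ 1015.0 cm⁴

Break the section into simple shapes (no overlaps), measuring from the bottom-left corner of the bounding box.
Web: 1.6 × 13, A = 20.8 cm², y = 6.5 cm, Ī = 292.9333 cm⁴.
Top flange (beyond web): 6.9 × 1.6, A = 11.04 cm², y = 12.2 cm, Ī = 2.3552 cm⁴.
Bottom flange (beyond web): 6.9 × 1.6, A = 11.04 cm², y = 0.8 cm, Ī = 2.3552 cm⁴.
By symmetry the centroid is at mid-height, ȳ = 6.5 cm.
Transfer each piece to the centroidal x-axis using Ī + A·d² with d = y − 6.5:
  web: d = 0 cm → contributes +292.9333 cm⁴
  top flange (beyond web): d = 5.7 cm → contributes +361.0448 cm⁴
  bottom flange (beyond web): d = -5.7 cm → contributes +361.0448 cm⁴
Total I = 1015.023 cm⁴.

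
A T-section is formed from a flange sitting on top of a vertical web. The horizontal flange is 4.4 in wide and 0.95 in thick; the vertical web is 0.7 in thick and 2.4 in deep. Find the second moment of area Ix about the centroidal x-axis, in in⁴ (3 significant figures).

Ix ≈ 4.48 in⁴

Decompose the section into non-overlapping parts with the origin at the bottom-left of its bounding rectangle.
Flange: 4.4 × 0.95, A = 4.18 in², y = 2.875 in, Ī = 0.31437 in⁴.
Web: 0.7 × 2.4, A = 1.68 in², y = 1.2 in, Ī = 0.8064 in⁴.
Centroid: ȳ = ΣA·y / ΣA = 2.3948 in.
Transfer each piece to the centroidal x-axis using Ī + A·d² with d = y − 2.3948:
  flange: d = 0.4802 in → contributes +1.2783 in⁴
  web: d = -1.1948 in → contributes +3.2047 in⁴
Total I = 4.4829 in⁴.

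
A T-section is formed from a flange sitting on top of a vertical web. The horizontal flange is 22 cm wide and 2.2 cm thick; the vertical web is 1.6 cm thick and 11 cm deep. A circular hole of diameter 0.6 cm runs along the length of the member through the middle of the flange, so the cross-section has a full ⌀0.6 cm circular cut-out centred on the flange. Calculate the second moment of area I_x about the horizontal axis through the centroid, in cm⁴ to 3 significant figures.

I_x ≈ 758 cm⁴

Break the section into simple shapes (no overlaps), measuring from the bottom-left corner of the bounding box.
Flange: 22 × 2.2, A = 48.4 cm², y = 12.1 cm, Ī = 19.521 cm⁴.
Web: 1.6 × 11, A = 17.6 cm², y = 5.5 cm, Ī = 177.47 cm⁴.
Hole (subtracted): ⌀0.6, A = 0.28274 cm², y = 12.1 cm, Ī = 0.0063617 cm⁴.
Centroid: ȳ = ΣA·y / ΣA = 10.332 cm.
Transfer each piece to the horizontal axis through the centroid using Ī + A·d² with d = y − 10.332:
  flange: d = 1.7676 cm → contributes +170.74 cm⁴
  web: d = -4.8324 cm → contributes +588.47 cm⁴
  hole: d = 1.7676 cm → contributes −0.88974 cm⁴
Total I = 758.32 cm⁴.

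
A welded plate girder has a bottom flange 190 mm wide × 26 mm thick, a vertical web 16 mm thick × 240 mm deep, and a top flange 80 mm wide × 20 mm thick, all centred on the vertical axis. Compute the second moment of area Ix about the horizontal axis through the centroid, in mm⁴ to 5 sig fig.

Decompose the section into non-overlapping parts with the origin at the bottom-left of its bounding rectangle.
Bottom plate: 190 × 26, A = 4 940 mm², y = 13 mm, Ī = 278286.7 mm⁴.
Web plate: 16 × 240, A = 3 840 mm², y = 146 mm, Ī = 18 432 000 mm⁴.
Top plate: 80 × 20, A = 1 600 mm², y = 276 mm, Ī = 53333.33 mm⁴.
Centroid: ȳ = ΣA·y / ΣA = 102.7418 mm.
Transfer each piece to the horizontal axis through the centroid using Ī + A·d² with d = y − 102.7418:
  bottom plate: d = -89.74181 mm → contributes +40 063 034 mm⁴
  web plate: d = 43.25819 mm → contributes +25 617 680 mm⁴
  top plate: d = 173.2582 mm → contributes +48 082 773 mm⁴
Total I = 113 763 488 mm⁴.

Ix ≈ 1.1376 × 10⁸ mm⁴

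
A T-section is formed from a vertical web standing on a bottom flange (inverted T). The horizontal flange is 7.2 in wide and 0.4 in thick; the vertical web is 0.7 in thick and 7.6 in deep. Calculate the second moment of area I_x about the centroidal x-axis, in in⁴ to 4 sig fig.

I_x ≈ 55.54 in⁴

Treat the section as a set of non-overlapping primitives; coordinates are from the bounding-box lower-left.
Flange: 7.2 × 0.4, A = 2.88 in², y = 0.2 in, Ī = 0.0384 in⁴.
Web: 0.7 × 7.6, A = 5.32 in², y = 4.2 in, Ī = 25.6069 in⁴.
Centroid: ȳ = ΣA·y / ΣA = 2.79512 in.
Transfer each piece to the centroidal x-axis using Ī + A·d² with d = y − 2.79512:
  flange: d = -2.59512 in → contributes +19.4342 in⁴
  web: d = 1.40488 in → contributes +36.1069 in⁴
Total I = 55.5411 in⁴.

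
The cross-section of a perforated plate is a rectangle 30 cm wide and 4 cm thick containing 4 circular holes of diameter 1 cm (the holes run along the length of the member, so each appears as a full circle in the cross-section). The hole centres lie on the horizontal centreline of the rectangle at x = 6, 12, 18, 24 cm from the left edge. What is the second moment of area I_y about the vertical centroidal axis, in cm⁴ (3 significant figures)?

Break the section into simple shapes (no overlaps), measuring from the bottom-left corner of the bounding box.
Plate: 30 × 4, A = 120 cm², x = 15 cm, Ī = 9 000 cm⁴.
Hole 1 (subtracted): ⌀1, A = 0.7854 cm², x = 6 cm, Ī = 0.049087 cm⁴.
Hole 2 (subtracted): ⌀1, A = 0.7854 cm², x = 12 cm, Ī = 0.049087 cm⁴.
Hole 3 (subtracted): ⌀1, A = 0.7854 cm², x = 18 cm, Ī = 0.049087 cm⁴.
Hole 4 (subtracted): ⌀1, A = 0.7854 cm², x = 24 cm, Ī = 0.049087 cm⁴.
By symmetry the centroid is at mid-width, x̄ = 15 cm.
Transfer each piece to the vertical centroidal axis using Ī + A·d² with d = x − 15:
  plate: d = 0 cm → contributes +9 000 cm⁴
  hole 1: d = -9 cm → contributes −63.666 cm⁴
  hole 2: d = -3 cm → contributes −7.1177 cm⁴
  hole 3: d = 3 cm → contributes −7.1177 cm⁴
  hole 4: d = 9 cm → contributes −63.666 cm⁴
Total I = 8858.4 cm⁴.

I_y ≈ 8860 cm⁴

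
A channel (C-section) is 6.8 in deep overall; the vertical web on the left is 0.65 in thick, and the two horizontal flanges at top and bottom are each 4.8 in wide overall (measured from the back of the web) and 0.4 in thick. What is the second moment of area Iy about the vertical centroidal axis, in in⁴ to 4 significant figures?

Iy ≈ 15.84 in⁴

Split into non-overlapping primitives; take the origin at the lower-left of the bounding box.
Web: 0.65 × 6.8, A = 4.42 in², x = 0.325 in, Ī = 0.155621 in⁴.
Top flange (beyond web): 4.15 × 0.4, A = 1.66 in², x = 2.725 in, Ī = 2.38245 in⁴.
Bottom flange (beyond web): 4.15 × 0.4, A = 1.66 in², x = 2.725 in, Ī = 2.38245 in⁴.
Centroid: x̄ = ΣA·x / ΣA = 1.35446 in.
Transfer each piece to the vertical centroidal axis using Ī + A·d² with d = x − 1.35446:
  web: d = -1.02946 in → contributes +4.83986 in⁴
  top flange (beyond web): d = 1.37054 in → contributes +5.50057 in⁴
  bottom flange (beyond web): d = 1.37054 in → contributes +5.50057 in⁴
Total I = 15.841 in⁴.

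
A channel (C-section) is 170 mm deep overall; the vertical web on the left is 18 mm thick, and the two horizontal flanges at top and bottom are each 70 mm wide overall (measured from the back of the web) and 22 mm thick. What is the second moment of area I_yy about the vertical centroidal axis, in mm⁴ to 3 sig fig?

I_yy ≈ 2.20 × 10⁶ mm⁴

Break the section into simple shapes (no overlaps), measuring from the bottom-left corner of the bounding box.
Web: 18 × 170, A = 3 060 mm², x = 9 mm, Ī = 82 620 mm⁴.
Top flange (beyond web): 52 × 22, A = 1 144 mm², x = 44 mm, Ī = 257 781 mm⁴.
Bottom flange (beyond web): 52 × 22, A = 1 144 mm², x = 44 mm, Ī = 257 781 mm⁴.
Centroid: x̄ = ΣA·x / ΣA = 23.974 mm.
Transfer each piece to the vertical centroidal axis using Ī + A·d² with d = x − 23.974:
  web: d = -14.974 mm → contributes +768 719 mm⁴
  top flange (beyond web): d = 20.026 mm → contributes +716 580 mm⁴
  bottom flange (beyond web): d = 20.026 mm → contributes +716 580 mm⁴
Total I = 2 201 879 mm⁴.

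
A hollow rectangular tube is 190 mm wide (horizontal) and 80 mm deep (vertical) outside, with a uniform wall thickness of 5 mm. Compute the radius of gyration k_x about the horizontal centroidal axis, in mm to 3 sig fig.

k_x ≈ 33.8 mm

Decompose the section into non-overlapping parts with the origin at the bottom-left of its bounding rectangle.
Outer rectangle: 190 × 80, A = 15 200 mm², y = 40 mm, Ī = 8 106 667 mm⁴.
Inner void (subtracted): 180 × 70, A = 12 600 mm², y = 40 mm, Ī = 5 145 000 mm⁴.
By symmetry the centroid is at mid-height, ȳ = 40 mm.
All pieces are centred on the horizontal centroidal axis, so I = ΣĪ (holes subtracted) = 2 961 667 mm⁴.
Radius of gyration: k = √(I/A) = √(2 961 667 / 2 600) = 33.751 mm.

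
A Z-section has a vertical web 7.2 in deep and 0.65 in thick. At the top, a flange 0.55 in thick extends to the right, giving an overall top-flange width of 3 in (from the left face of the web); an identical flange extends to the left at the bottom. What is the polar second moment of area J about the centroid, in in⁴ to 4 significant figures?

J ≈ 56.03 in⁴

Break the section into simple shapes (no overlaps), measuring from the bottom-left corner of the bounding box.
Web: 0.65 × 7.2, A = 4.68 in², y = 3.6 in, Ī = 20.2176 in⁴.
Top flange (beyond web): 2.35 × 0.55, A = 1.2925 in², y = 6.925 in, Ī = 0.0325818 in⁴.
Bottom flange (beyond web): 2.35 × 0.55, A = 1.2925 in², y = 0.275 in, Ī = 0.0325818 in⁴.
Centroid: ȳ = ΣA·y / ΣA = 3.6 in.
Transfer each piece to the centroidal x-axis using Ī + A·d² with d = y − 3.6:
  web: d = 0 in → contributes +20.2176 in⁴
  top flange (beyond web): d = 3.325 in → contributes +14.322 in⁴
  bottom flange (beyond web): d = -3.325 in → contributes +14.322 in⁴
Total I = 48.8616 in⁴.
For the y-axis: x̄ = 2.675 in.
Repeating about the centroidal y-axis gives I_y = 7.17066 in⁴.
Polar second moment: J = I_x + I_y = 56.0322 in⁴.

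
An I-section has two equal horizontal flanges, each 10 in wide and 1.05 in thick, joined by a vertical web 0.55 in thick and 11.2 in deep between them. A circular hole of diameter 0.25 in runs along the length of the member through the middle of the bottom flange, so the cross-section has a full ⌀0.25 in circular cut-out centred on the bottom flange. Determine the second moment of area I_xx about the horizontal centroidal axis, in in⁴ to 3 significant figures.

I_xx ≈ 852 in⁴

Break the section into simple shapes (no overlaps), measuring from the bottom-left corner of the bounding box.
Bottom flange: 10 × 1.05, A = 10.5 in², y = 0.525 in, Ī = 0.96469 in⁴.
Web: 0.55 × 11.2, A = 6.16 in², y = 6.65 in, Ī = 64.393 in⁴.
Top flange: 10 × 1.05, A = 10.5 in², y = 12.775 in, Ī = 0.96469 in⁴.
Hole (subtracted): ⌀0.25, A = 0.049087 in², y = 0.525 in, Ī = 0.00019175 in⁴.
Centroid: ȳ = ΣA·y / ΣA = 6.6611 in.
Transfer each piece to the horizontal centroidal axis using Ī + A·d² with d = y − 6.6611:
  bottom flange: d = -6.1361 in → contributes +396.31 in⁴
  web: d = -0.01109 in → contributes +64.393 in⁴
  top flange: d = 6.1139 in → contributes +393.45 in⁴
  hole: d = -6.1361 in → contributes −1.8484 in⁴
Total I = 852.3 in⁴.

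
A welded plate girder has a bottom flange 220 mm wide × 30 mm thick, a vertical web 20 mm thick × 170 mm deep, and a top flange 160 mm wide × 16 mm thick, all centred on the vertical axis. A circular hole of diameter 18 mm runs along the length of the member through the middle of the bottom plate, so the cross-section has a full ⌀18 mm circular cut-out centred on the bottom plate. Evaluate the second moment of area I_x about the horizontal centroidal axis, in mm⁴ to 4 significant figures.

I_x ≈ 8.156 × 10⁷ mm⁴

Decompose the section into non-overlapping parts with the origin at the bottom-left of its bounding rectangle.
Bottom plate: 220 × 30, A = 6 600 mm², y = 15 mm, Ī = 495 000 mm⁴.
Web plate: 20 × 170, A = 3 400 mm², y = 115 mm, Ī = 8 188 333 mm⁴.
Top plate: 160 × 16, A = 2 560 mm², y = 208 mm, Ī = 54613.3 mm⁴.
Hole (subtracted): ⌀18, A = 254.469 mm², y = 15 mm, Ī = 5 153 mm⁴.
Centroid: ȳ = ΣA·y / ΣA = 82.7809 mm.
Transfer each piece to the horizontal centroidal axis using Ī + A·d² with d = y − 82.7809:
  bottom plate: d = -67.7809 mm → contributes +30 817 055 mm⁴
  web plate: d = 32.2191 mm → contributes +11 717 772 mm⁴
  top plate: d = 125.219 mm → contributes +40 194 958 mm⁴
  hole: d = -67.7809 mm → contributes −1 174 247 mm⁴
Total I = 81 555 538 mm⁴.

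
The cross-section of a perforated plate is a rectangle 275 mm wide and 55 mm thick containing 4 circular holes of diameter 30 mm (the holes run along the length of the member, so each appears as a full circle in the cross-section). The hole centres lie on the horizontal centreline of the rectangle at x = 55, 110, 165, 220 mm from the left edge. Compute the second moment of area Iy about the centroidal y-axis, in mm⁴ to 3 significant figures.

Break the section into simple shapes (no overlaps), measuring from the bottom-left corner of the bounding box.
Plate: 275 × 55, A = 15 125 mm², x = 137.5 mm, Ī = 95 319 010 mm⁴.
Hole 1 (subtracted): ⌀30, A = 706.86 mm², x = 55 mm, Ī = 39 761 mm⁴.
Hole 2 (subtracted): ⌀30, A = 706.86 mm², x = 110 mm, Ī = 39 761 mm⁴.
Hole 3 (subtracted): ⌀30, A = 706.86 mm², x = 165 mm, Ī = 39 761 mm⁴.
Hole 4 (subtracted): ⌀30, A = 706.86 mm², x = 220 mm, Ī = 39 761 mm⁴.
By symmetry the centroid is at mid-width, x̄ = 137.5 mm.
Transfer each piece to the centroidal y-axis using Ī + A·d² with d = x − 137.5:
  plate: d = 0 mm → contributes +95 319 010 mm⁴
  hole 1: d = -82.5 mm → contributes −4 850 815 mm⁴
  hole 2: d = -27.5 mm → contributes −574 322 mm⁴
  hole 3: d = 27.5 mm → contributes −574 322 mm⁴
  hole 4: d = 82.5 mm → contributes −4 850 815 mm⁴
Total I = 84 468 735 mm⁴.

Iy ≈ 8.45 × 10⁷ mm⁴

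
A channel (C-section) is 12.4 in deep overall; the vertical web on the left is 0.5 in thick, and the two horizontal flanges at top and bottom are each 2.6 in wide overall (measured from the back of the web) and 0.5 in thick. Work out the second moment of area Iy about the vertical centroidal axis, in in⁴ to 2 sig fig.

Iy ≈ 3.6 in⁴

Break the section into simple shapes (no overlaps), measuring from the bottom-left corner of the bounding box.
Web: 0.5 × 12.4, A = 6.2 in², x = 0.25 in, Ī = 0.1292 in⁴.
Top flange (beyond web): 2.1 × 0.5, A = 1.05 in², x = 1.55 in, Ī = 0.3859 in⁴.
Bottom flange (beyond web): 2.1 × 0.5, A = 1.05 in², x = 1.55 in, Ī = 0.3859 in⁴.
Centroid: x̄ = ΣA·x / ΣA = 0.5789 in.
Transfer each piece to the vertical centroidal axis using Ī + A·d² with d = x − 0.5789:
  web: d = -0.3289 in → contributes +0.7999 in⁴
  top flange (beyond web): d = 0.9711 in → contributes +1.376 in⁴
  bottom flange (beyond web): d = 0.9711 in → contributes +1.376 in⁴
Total I = 3.552 in⁴.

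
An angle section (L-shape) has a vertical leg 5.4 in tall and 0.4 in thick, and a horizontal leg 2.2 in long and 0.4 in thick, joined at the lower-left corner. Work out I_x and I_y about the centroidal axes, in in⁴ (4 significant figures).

Break the section into simple shapes (no overlaps), measuring from the bottom-left corner of the bounding box.
Vertical leg: 0.4 × 5.4, A = 2.16 in², y = 2.7 in, Ī = 5.2488 in⁴.
Horizontal leg (remainder): 1.8 × 0.4, A = 0.72 in², y = 0.2 in, Ī = 0.0096 in⁴.
Centroid: ȳ = ΣA·y / ΣA = 2.075 in.
Transfer each piece to the centroidal x-axis using Ī + A·d² with d = y − 2.075:
  vertical leg: d = 0.625 in → contributes +6.09255 in⁴
  horizontal leg (remainder): d = -1.875 in → contributes +2.54085 in⁴
Total I = 8.6334 in⁴.
For the y-axis: x̄ = 0.475 in.
Repeating about the centroidal y-axis gives I_y = 0.8766 in⁴.

I_x ≈ 8.633 in⁴, I_y ≈ 0.8766 in⁴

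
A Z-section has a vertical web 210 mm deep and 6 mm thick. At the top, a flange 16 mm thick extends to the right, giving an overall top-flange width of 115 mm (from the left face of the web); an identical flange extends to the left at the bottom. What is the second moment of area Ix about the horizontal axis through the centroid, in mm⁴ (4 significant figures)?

Ix ≈ 3.752 × 10⁷ mm⁴

Split into non-overlapping primitives; take the origin at the lower-left of the bounding box.
Web: 6 × 210, A = 1 260 mm², y = 105 mm, Ī = 4 630 500 mm⁴.
Top flange (beyond web): 109 × 16, A = 1 744 mm², y = 202 mm, Ī = 37205.3 mm⁴.
Bottom flange (beyond web): 109 × 16, A = 1 744 mm², y = 8 mm, Ī = 37205.3 mm⁴.
Centroid: ȳ = ΣA·y / ΣA = 105 mm.
Transfer each piece to the horizontal axis through the centroid using Ī + A·d² with d = y − 105:
  web: d = 0 mm → contributes +4 630 500 mm⁴
  top flange (beyond web): d = 97 mm → contributes +16 446 501 mm⁴
  bottom flange (beyond web): d = -97 mm → contributes +16 446 501 mm⁴
Total I = 37 523 503 mm⁴.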